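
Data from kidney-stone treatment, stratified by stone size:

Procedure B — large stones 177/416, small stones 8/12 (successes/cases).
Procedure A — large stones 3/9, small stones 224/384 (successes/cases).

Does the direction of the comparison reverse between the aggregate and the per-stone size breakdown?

Large stones: Procedure B 177/416 = 42.5%, Procedure A 3/9 = 33.3% → Procedure B
Small stones: Procedure B 8/12 = 66.7%, Procedure A 224/384 = 58.3% → Procedure B
Overall: Procedure B 185/428 = 43.2%, Procedure A 227/393 = 57.8% → Procedure A
Procedure B wins each stone group but Procedure A wins overall — the comparison reverses. Procedure B's cases skew toward large stones, which has a lower base rate.

Yes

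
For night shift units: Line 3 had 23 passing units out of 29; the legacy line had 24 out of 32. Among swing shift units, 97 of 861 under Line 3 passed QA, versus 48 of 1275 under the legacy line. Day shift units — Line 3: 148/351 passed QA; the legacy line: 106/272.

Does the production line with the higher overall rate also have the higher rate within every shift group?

Yes

Night shift: Line 3 23/29 = 79.3%, the legacy line 24/32 = 75.0% → Line 3
Swing shift: Line 3 97/861 = 11.3%, the legacy line 48/1275 = 3.8% → Line 3
Day shift: Line 3 148/351 = 42.2%, the legacy line 106/272 = 39.0% → Line 3
Overall: Line 3 268/1241 = 21.6%, the legacy line 178/1579 = 11.3% → Line 3
Line 3 wins overall and in every shift group — no reversal.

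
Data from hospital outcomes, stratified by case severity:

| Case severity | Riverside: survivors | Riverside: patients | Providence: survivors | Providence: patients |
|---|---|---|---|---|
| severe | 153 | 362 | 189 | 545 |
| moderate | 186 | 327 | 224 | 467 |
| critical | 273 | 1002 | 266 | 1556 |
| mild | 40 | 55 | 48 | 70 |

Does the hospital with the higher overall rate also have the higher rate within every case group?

Yes

Severe: Riverside 153/362 = 42.3%, Providence 189/545 = 34.7% → Riverside
Moderate: Riverside 186/327 = 56.9%, Providence 224/467 = 48.0% → Riverside
Critical: Riverside 273/1002 = 27.2%, Providence 266/1556 = 17.1% → Riverside
Mild: Riverside 40/55 = 72.7%, Providence 48/70 = 68.6% → Riverside
Overall: Riverside 652/1746 = 37.3%, Providence 727/2638 = 27.6% → Riverside
Riverside wins overall and in every case group — no reversal.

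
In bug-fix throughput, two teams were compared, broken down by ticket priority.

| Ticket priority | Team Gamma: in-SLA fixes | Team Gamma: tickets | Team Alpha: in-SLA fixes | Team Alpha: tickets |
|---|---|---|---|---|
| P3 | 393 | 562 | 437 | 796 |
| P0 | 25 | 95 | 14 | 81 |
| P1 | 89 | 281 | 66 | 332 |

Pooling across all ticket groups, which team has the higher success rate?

P3: Team Gamma 393/562 = 69.9%, Team Alpha 437/796 = 54.9% → Team Gamma
P0: Team Gamma 25/95 = 26.3%, Team Alpha 14/81 = 17.3% → Team Gamma
P1: Team Gamma 89/281 = 31.7%, Team Alpha 66/332 = 19.9% → Team Gamma
Overall: Team Gamma 507/938 = 54.1%, Team Alpha 517/1209 = 42.8% → Team Gamma

Team Gamma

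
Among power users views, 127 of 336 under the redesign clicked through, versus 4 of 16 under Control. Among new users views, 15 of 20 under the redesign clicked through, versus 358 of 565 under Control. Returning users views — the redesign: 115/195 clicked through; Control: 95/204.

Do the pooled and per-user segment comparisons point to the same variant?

Power users: the redesign 127/336 = 37.8%, Control 4/16 = 25.0% → the redesign
New users: the redesign 15/20 = 75.0%, Control 358/565 = 63.4% → the redesign
Returning users: the redesign 115/195 = 59.0%, Control 95/204 = 46.6% → the redesign
Overall: the redesign 257/551 = 46.6%, Control 457/785 = 58.2% → Control
The redesign wins each user group but Control wins overall — the comparison reverses. The redesign's views skew toward power users, which has a lower base rate.

No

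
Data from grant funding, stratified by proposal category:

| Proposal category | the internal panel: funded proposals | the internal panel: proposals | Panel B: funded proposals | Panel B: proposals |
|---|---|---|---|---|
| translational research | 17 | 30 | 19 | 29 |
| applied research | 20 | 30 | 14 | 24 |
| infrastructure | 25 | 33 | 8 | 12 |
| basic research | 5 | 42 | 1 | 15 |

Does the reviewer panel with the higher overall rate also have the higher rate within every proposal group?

Translational research: the internal panel 17/30 = 56.7%, Panel B 19/29 = 65.5% → Panel B
Applied research: the internal panel 20/30 = 66.7%, Panel B 14/24 = 58.3% → the internal panel
Infrastructure: the internal panel 25/33 = 75.8%, Panel B 8/12 = 66.7% → the internal panel
Basic research: the internal panel 5/42 = 11.9%, Panel B 1/15 = 6.7% → the internal panel
Overall: the internal panel 67/135 = 49.6%, Panel B 42/80 = 52.5% → Panel B
Neither sweeps: the internal panel wins 3 of 4 groups, Panel B wins 1. Panel B wins overall but not every group — no Simpson reversal.

No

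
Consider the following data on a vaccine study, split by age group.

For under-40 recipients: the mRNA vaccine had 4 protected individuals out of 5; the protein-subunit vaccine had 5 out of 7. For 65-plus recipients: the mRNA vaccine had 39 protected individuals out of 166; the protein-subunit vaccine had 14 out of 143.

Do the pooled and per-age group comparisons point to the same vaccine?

Under-40: the mRNA vaccine 4/5 = 80.0%, the protein-subunit vaccine 5/7 = 71.4% → the mRNA vaccine
65-plus: the mRNA vaccine 39/166 = 23.5%, the protein-subunit vaccine 14/143 = 9.8% → the mRNA vaccine
Overall: the mRNA vaccine 43/171 = 25.1%, the protein-subunit vaccine 19/150 = 12.7% → the mRNA vaccine
The mRNA vaccine wins overall and in every age group — no reversal.

Yes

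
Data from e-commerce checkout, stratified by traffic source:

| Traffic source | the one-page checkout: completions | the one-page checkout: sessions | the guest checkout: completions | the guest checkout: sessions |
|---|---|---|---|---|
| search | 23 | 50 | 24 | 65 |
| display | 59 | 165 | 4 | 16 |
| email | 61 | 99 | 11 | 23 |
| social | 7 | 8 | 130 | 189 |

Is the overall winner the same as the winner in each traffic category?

Search: the one-page checkout 23/50 = 46.0%, the guest checkout 24/65 = 36.9% → the one-page checkout
Display: the one-page checkout 59/165 = 35.8%, the guest checkout 4/16 = 25.0% → the one-page checkout
Email: the one-page checkout 61/99 = 61.6%, the guest checkout 11/23 = 47.8% → the one-page checkout
Social: the one-page checkout 7/8 = 87.5%, the guest checkout 130/189 = 68.8% → the one-page checkout
Overall: the one-page checkout 150/322 = 46.6%, the guest checkout 169/293 = 57.7% → the guest checkout
The one-page checkout wins each traffic group but the guest checkout wins overall — the comparison reverses. The one-page checkout's sessions skew toward display, which has a lower base rate.

No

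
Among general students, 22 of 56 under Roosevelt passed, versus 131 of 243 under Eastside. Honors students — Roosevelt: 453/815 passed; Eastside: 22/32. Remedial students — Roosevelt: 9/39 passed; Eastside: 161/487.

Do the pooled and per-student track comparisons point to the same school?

No

General: Roosevelt 22/56 = 39.3%, Eastside 131/243 = 53.9% → Eastside
Honors: Roosevelt 453/815 = 55.6%, Eastside 22/32 = 68.8% → Eastside
Remedial: Roosevelt 9/39 = 23.1%, Eastside 161/487 = 33.1% → Eastside
Overall: Roosevelt 484/910 = 53.2%, Eastside 314/762 = 41.2% → Roosevelt
Eastside wins each student group but Roosevelt wins overall — the comparison reverses. Eastside's students skew toward remedial, which has a lower base rate.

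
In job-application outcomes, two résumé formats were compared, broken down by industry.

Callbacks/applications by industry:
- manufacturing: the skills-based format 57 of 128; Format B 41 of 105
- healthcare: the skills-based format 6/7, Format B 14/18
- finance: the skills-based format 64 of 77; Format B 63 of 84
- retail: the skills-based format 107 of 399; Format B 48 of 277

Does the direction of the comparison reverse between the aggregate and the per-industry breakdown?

Manufacturing: the skills-based format 57/128 = 44.5%, Format B 41/105 = 39.0% → the skills-based format
Healthcare: the skills-based format 6/7 = 85.7%, Format B 14/18 = 77.8% → the skills-based format
Finance: the skills-based format 64/77 = 83.1%, Format B 63/84 = 75.0% → the skills-based format
Retail: the skills-based format 107/399 = 26.8%, Format B 48/277 = 17.3% → the skills-based format
Overall: the skills-based format 234/611 = 38.3%, Format B 166/484 = 34.3% → the skills-based format
The skills-based format wins overall and in every industry group — no reversal.

No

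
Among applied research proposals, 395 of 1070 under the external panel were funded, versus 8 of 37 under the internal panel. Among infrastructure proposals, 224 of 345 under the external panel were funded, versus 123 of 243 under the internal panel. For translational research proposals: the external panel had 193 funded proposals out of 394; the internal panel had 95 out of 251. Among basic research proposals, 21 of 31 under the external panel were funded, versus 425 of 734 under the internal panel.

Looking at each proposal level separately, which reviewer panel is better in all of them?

the external panel

Applied research: the external panel 395/1070 = 36.9%, the internal panel 8/37 = 21.6% → the external panel
Infrastructure: the external panel 224/345 = 64.9%, the internal panel 123/243 = 50.6% → the external panel
Translational research: the external panel 193/394 = 49.0%, the internal panel 95/251 = 37.8% → the external panel
Basic research: the external panel 21/31 = 67.7%, the internal panel 425/734 = 57.9% → the external panel
The external panel has the higher rate in all 4 groups.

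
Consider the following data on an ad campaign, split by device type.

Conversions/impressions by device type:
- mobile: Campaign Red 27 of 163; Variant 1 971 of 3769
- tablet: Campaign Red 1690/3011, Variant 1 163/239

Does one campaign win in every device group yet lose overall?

Mobile: Campaign Red 27/163 = 16.6%, Variant 1 971/3769 = 25.8% → Variant 1
Tablet: Campaign Red 1690/3011 = 56.1%, Variant 1 163/239 = 68.2% → Variant 1
Overall: Campaign Red 1717/3174 = 54.1%, Variant 1 1134/4008 = 28.3% → Campaign Red
Variant 1 wins each device group but Campaign Red wins overall — the comparison reverses. Variant 1's impressions skew toward mobile, which has a lower base rate.

Yes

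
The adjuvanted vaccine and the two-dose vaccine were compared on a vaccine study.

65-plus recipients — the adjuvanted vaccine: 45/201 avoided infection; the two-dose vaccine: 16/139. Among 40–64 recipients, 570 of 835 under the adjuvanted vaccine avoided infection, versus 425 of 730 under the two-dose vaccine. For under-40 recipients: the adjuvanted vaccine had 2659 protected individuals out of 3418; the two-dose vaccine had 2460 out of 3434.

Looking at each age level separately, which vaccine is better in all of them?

65-plus: the adjuvanted vaccine 45/201 = 22.4%, the two-dose vaccine 16/139 = 11.5% → the adjuvanted vaccine
40–64: the adjuvanted vaccine 570/835 = 68.3%, the two-dose vaccine 425/730 = 58.2% → the adjuvanted vaccine
Under-40: the adjuvanted vaccine 2659/3418 = 77.8%, the two-dose vaccine 2460/3434 = 71.6% → the adjuvanted vaccine
The adjuvanted vaccine has the higher rate in all 3 groups.

the adjuvanted vaccine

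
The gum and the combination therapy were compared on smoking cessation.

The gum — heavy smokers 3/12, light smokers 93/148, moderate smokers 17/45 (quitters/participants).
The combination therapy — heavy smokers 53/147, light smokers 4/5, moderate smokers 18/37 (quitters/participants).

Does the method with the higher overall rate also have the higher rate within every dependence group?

No

Heavy smokers: the gum 3/12 = 25.0%, the combination therapy 53/147 = 36.1% → the combination therapy
Light smokers: the gum 93/148 = 62.8%, the combination therapy 4/5 = 80.0% → the combination therapy
Moderate smokers: the gum 17/45 = 37.8%, the combination therapy 18/37 = 48.6% → the combination therapy
Overall: the gum 113/205 = 55.1%, the combination therapy 75/189 = 39.7% → the gum
The combination therapy wins each dependence group but the gum wins overall — the comparison reverses. The combination therapy's participants skew toward heavy smokers, which has a lower base rate.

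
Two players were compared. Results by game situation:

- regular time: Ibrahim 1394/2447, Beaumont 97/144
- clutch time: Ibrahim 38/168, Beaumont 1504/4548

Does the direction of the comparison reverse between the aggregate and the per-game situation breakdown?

Yes

Regular time: Ibrahim 1394/2447 = 57.0%, Beaumont 97/144 = 67.4% → Beaumont
Clutch time: Ibrahim 38/168 = 22.6%, Beaumont 1504/4548 = 33.1% → Beaumont
Overall: Ibrahim 1432/2615 = 54.8%, Beaumont 1601/4692 = 34.1% → Ibrahim
Beaumont wins each game group but Ibrahim wins overall — the comparison reverses. Beaumont's attempts skew toward clutch time, which has a lower base rate.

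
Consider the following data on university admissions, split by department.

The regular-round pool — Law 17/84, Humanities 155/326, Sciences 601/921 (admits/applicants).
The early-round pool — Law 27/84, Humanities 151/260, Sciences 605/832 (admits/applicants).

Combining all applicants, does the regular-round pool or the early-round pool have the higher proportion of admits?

the early-round pool

Law: the regular-round pool 17/84 = 20.2%, the early-round pool 27/84 = 32.1% → the early-round pool
Humanities: the regular-round pool 155/326 = 47.5%, the early-round pool 151/260 = 58.1% → the early-round pool
Sciences: the regular-round pool 601/921 = 65.3%, the early-round pool 605/832 = 72.7% → the early-round pool
Overall: the regular-round pool 773/1331 = 58.1%, the early-round pool 783/1176 = 66.6% → the early-round pool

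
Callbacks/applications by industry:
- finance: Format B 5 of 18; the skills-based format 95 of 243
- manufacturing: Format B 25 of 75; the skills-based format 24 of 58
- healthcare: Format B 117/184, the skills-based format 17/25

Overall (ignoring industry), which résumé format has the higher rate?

Format B

Finance: Format B 5/18 = 27.8%, the skills-based format 95/243 = 39.1% → the skills-based format
Manufacturing: Format B 25/75 = 33.3%, the skills-based format 24/58 = 41.4% → the skills-based format
Healthcare: Format B 117/184 = 63.6%, the skills-based format 17/25 = 68.0% → the skills-based format
Overall: Format B 147/277 = 53.1%, the skills-based format 136/326 = 41.7% → Format B
(The skills-based format wins every industry group but Format B wins overall — the skills-based format's applications skew toward the low-rate finance group.)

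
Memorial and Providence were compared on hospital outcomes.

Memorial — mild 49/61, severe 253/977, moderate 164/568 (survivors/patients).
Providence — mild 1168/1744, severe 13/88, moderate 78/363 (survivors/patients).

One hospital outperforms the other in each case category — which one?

Mild: Memorial 49/61 = 80.3%, Providence 1168/1744 = 67.0% → Memorial
Severe: Memorial 253/977 = 25.9%, Providence 13/88 = 14.8% → Memorial
Moderate: Memorial 164/568 = 28.9%, Providence 78/363 = 21.5% → Memorial
Memorial has the higher rate in all 3 groups.

Memorial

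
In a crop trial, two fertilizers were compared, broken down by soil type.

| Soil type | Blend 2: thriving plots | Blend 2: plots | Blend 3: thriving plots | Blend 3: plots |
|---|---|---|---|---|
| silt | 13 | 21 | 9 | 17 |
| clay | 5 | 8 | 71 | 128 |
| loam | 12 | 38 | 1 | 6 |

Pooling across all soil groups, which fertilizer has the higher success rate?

Silt: Blend 2 13/21 = 61.9%, Blend 3 9/17 = 52.9% → Blend 2
Clay: Blend 2 5/8 = 62.5%, Blend 3 71/128 = 55.5% → Blend 2
Loam: Blend 2 12/38 = 31.6%, Blend 3 1/6 = 16.7% → Blend 2
Overall: Blend 2 30/67 = 44.8%, Blend 3 81/151 = 53.6% → Blend 3
(Blend 2 wins every soil group but Blend 3 wins overall — Blend 2's plots skew toward the low-rate loam group.)

Blend 3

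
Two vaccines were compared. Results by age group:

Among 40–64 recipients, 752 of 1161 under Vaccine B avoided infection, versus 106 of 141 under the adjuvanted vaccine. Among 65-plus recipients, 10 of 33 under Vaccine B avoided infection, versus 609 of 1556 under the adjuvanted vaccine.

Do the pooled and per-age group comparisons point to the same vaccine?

No

40–64: Vaccine B 752/1161 = 64.8%, the adjuvanted vaccine 106/141 = 75.2% → the adjuvanted vaccine
65-plus: Vaccine B 10/33 = 30.3%, the adjuvanted vaccine 609/1556 = 39.1% → the adjuvanted vaccine
Overall: Vaccine B 762/1194 = 63.8%, the adjuvanted vaccine 715/1697 = 42.1% → Vaccine B
The adjuvanted vaccine wins each age group but Vaccine B wins overall — the comparison reverses. The adjuvanted vaccine's recipients skew toward 65-plus, which has a lower base rate.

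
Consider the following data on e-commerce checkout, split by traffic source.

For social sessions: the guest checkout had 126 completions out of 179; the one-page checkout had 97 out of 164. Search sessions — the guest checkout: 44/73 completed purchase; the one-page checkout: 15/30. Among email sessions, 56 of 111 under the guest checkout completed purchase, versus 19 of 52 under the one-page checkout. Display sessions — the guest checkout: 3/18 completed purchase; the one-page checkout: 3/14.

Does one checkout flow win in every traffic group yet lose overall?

Social: the guest checkout 126/179 = 70.4%, the one-page checkout 97/164 = 59.1% → the guest checkout
Search: the guest checkout 44/73 = 60.3%, the one-page checkout 15/30 = 50.0% → the guest checkout
Email: the guest checkout 56/111 = 50.5%, the one-page checkout 19/52 = 36.5% → the guest checkout
Display: the guest checkout 3/18 = 16.7%, the one-page checkout 3/14 = 21.4% → the one-page checkout
Overall: the guest checkout 229/381 = 60.1%, the one-page checkout 134/260 = 51.5% → the guest checkout
Neither sweeps: the guest checkout wins 3 of 4 groups, the one-page checkout wins 1. The guest checkout wins overall but not every group — no Simpson reversal.

No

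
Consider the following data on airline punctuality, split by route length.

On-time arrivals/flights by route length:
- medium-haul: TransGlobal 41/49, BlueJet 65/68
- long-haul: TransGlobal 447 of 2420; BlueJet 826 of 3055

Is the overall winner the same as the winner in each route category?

Yes

Medium-haul: TransGlobal 41/49 = 83.7%, BlueJet 65/68 = 95.6% → BlueJet
Long-haul: TransGlobal 447/2420 = 18.5%, BlueJet 826/3055 = 27.0% → BlueJet
Overall: TransGlobal 488/2469 = 19.8%, BlueJet 891/3123 = 28.5% → BlueJet
BlueJet wins overall and in every route group — no reversal.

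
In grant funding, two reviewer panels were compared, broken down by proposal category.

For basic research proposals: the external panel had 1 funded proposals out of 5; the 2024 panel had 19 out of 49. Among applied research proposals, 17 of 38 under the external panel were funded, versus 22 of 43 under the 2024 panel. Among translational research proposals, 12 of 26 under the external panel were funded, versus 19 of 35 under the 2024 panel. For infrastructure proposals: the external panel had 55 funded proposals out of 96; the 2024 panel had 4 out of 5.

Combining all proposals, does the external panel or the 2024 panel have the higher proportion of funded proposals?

Basic research: the external panel 1/5 = 20.0%, the 2024 panel 19/49 = 38.8% → the 2024 panel
Applied research: the external panel 17/38 = 44.7%, the 2024 panel 22/43 = 51.2% → the 2024 panel
Translational research: the external panel 12/26 = 46.2%, the 2024 panel 19/35 = 54.3% → the 2024 panel
Infrastructure: the external panel 55/96 = 57.3%, the 2024 panel 4/5 = 80.0% → the 2024 panel
Overall: the external panel 85/165 = 51.5%, the 2024 panel 64/132 = 48.5% → the external panel
(The 2024 panel wins every proposal group but the external panel wins overall — the 2024 panel's proposals skew toward the low-rate basic research group.)

the external panel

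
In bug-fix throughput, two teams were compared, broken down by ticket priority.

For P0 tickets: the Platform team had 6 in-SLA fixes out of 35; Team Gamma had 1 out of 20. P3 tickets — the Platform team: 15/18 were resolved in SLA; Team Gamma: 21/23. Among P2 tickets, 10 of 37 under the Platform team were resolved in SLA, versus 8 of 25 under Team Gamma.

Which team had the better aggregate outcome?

Team Gamma

P0: the Platform team 6/35 = 17.1%, Team Gamma 1/20 = 5.0% → the Platform team
P3: the Platform team 15/18 = 83.3%, Team Gamma 21/23 = 91.3% → Team Gamma
P2: the Platform team 10/37 = 27.0%, Team Gamma 8/25 = 32.0% → Team Gamma
Overall: the Platform team 31/90 = 34.4%, Team Gamma 30/68 = 44.1% → Team Gamma
(Neither sweeps every ticket group, but Team Gamma has the higher pooled rate.)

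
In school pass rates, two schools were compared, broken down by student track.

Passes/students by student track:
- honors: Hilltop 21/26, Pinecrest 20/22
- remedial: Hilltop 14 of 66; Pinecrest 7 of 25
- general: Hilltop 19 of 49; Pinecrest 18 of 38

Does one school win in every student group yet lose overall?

No

Honors: Hilltop 21/26 = 80.8%, Pinecrest 20/22 = 90.9% → Pinecrest
Remedial: Hilltop 14/66 = 21.2%, Pinecrest 7/25 = 28.0% → Pinecrest
General: Hilltop 19/49 = 38.8%, Pinecrest 18/38 = 47.4% → Pinecrest
Overall: Hilltop 54/141 = 38.3%, Pinecrest 45/85 = 52.9% → Pinecrest
Pinecrest wins overall and in every student group — no reversal.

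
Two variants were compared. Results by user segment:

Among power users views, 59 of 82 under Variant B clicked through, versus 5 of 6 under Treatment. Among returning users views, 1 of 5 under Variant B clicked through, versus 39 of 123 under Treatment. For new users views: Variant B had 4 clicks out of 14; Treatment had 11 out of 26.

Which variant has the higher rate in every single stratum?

Power users: Variant B 59/82 = 72.0%, Treatment 5/6 = 83.3% → Treatment
Returning users: Variant B 1/5 = 20.0%, Treatment 39/123 = 31.7% → Treatment
New users: Variant B 4/14 = 28.6%, Treatment 11/26 = 42.3% → Treatment
Treatment has the higher rate in all 3 groups.

Treatment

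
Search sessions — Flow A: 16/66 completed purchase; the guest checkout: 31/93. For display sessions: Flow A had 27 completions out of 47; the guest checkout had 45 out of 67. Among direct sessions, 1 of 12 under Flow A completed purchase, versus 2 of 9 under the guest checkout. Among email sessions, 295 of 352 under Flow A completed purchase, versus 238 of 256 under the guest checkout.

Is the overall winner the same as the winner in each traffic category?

Search: Flow A 16/66 = 24.2%, the guest checkout 31/93 = 33.3% → the guest checkout
Display: Flow A 27/47 = 57.4%, the guest checkout 45/67 = 67.2% → the guest checkout
Direct: Flow A 1/12 = 8.3%, the guest checkout 2/9 = 22.2% → the guest checkout
Email: Flow A 295/352 = 83.8%, the guest checkout 238/256 = 93.0% → the guest checkout
Overall: Flow A 339/477 = 71.1%, the guest checkout 316/425 = 74.4% → the guest checkout
The guest checkout wins overall and in every traffic group — no reversal.

Yes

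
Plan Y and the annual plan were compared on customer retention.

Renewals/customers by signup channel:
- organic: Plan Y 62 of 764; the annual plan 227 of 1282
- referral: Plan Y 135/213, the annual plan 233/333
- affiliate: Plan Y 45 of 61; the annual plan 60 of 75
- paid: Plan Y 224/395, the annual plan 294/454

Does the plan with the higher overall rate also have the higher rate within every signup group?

Organic: Plan Y 62/764 = 8.1%, the annual plan 227/1282 = 17.7% → the annual plan
Referral: Plan Y 135/213 = 63.4%, the annual plan 233/333 = 70.0% → the annual plan
Affiliate: Plan Y 45/61 = 73.8%, the annual plan 60/75 = 80.0% → the annual plan
Paid: Plan Y 224/395 = 56.7%, the annual plan 294/454 = 64.8% → the annual plan
Overall: Plan Y 466/1433 = 32.5%, the annual plan 814/2144 = 38.0% → the annual plan
The annual plan wins overall and in every signup group — no reversal.

Yes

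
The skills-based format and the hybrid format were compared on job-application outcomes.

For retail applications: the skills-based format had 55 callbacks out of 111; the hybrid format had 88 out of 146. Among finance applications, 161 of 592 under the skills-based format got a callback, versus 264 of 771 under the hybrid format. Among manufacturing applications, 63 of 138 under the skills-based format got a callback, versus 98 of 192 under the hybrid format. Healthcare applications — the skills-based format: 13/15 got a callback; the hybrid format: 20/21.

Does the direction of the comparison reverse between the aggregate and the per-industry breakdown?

No

Retail: the skills-based format 55/111 = 49.5%, the hybrid format 88/146 = 60.3% → the hybrid format
Finance: the skills-based format 161/592 = 27.2%, the hybrid format 264/771 = 34.2% → the hybrid format
Manufacturing: the skills-based format 63/138 = 45.7%, the hybrid format 98/192 = 51.0% → the hybrid format
Healthcare: the skills-based format 13/15 = 86.7%, the hybrid format 20/21 = 95.2% → the hybrid format
Overall: the skills-based format 292/856 = 34.1%, the hybrid format 470/1130 = 41.6% → the hybrid format
The hybrid format wins overall and in every industry group — no reversal.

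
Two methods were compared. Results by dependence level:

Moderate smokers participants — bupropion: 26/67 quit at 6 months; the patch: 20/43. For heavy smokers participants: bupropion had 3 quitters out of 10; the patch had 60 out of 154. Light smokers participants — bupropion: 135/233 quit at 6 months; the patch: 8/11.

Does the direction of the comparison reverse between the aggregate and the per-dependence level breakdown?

Moderate smokers: bupropion 26/67 = 38.8%, the patch 20/43 = 46.5% → the patch
Heavy smokers: bupropion 3/10 = 30.0%, the patch 60/154 = 39.0% → the patch
Light smokers: bupropion 135/233 = 57.9%, the patch 8/11 = 72.7% → the patch
Overall: bupropion 164/310 = 52.9%, the patch 88/208 = 42.3% → bupropion
The patch wins each dependence group but bupropion wins overall — the comparison reverses. The patch's participants skew toward heavy smokers, which has a lower base rate.

Yes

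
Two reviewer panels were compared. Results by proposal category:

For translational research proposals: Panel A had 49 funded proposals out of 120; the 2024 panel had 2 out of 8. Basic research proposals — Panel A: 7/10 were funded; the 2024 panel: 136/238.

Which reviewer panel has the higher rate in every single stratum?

Translational research: Panel A 49/120 = 40.8%, the 2024 panel 2/8 = 25.0% → Panel A
Basic research: Panel A 7/10 = 70.0%, the 2024 panel 136/238 = 57.1% → Panel A
Panel A has the higher rate in both groups.

Panel A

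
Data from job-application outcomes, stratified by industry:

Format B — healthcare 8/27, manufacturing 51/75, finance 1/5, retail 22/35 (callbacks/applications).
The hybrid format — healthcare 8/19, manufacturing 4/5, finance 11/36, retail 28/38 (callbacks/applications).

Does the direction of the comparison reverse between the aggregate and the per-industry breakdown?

Yes

Healthcare: Format B 8/27 = 29.6%, the hybrid format 8/19 = 42.1% → the hybrid format
Manufacturing: Format B 51/75 = 68.0%, the hybrid format 4/5 = 80.0% → the hybrid format
Finance: Format B 1/5 = 20.0%, the hybrid format 11/36 = 30.6% → the hybrid format
Retail: Format B 22/35 = 62.9%, the hybrid format 28/38 = 73.7% → the hybrid format
Overall: Format B 82/142 = 57.7%, the hybrid format 51/98 = 52.0% → Format B
The hybrid format wins each industry group but Format B wins overall — the comparison reverses. The hybrid format's applications skew toward finance, which has a lower base rate.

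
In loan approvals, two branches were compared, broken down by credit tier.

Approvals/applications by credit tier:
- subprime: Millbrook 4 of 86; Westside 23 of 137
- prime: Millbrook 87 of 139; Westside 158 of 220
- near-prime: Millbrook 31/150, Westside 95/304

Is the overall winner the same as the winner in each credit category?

Subprime: Millbrook 4/86 = 4.7%, Westside 23/137 = 16.8% → Westside
Prime: Millbrook 87/139 = 62.6%, Westside 158/220 = 71.8% → Westside
Near-prime: Millbrook 31/150 = 20.7%, Westside 95/304 = 31.2% → Westside
Overall: Millbrook 122/375 = 32.5%, Westside 276/661 = 41.8% → Westside
Westside wins overall and in every credit group — no reversal.

Yes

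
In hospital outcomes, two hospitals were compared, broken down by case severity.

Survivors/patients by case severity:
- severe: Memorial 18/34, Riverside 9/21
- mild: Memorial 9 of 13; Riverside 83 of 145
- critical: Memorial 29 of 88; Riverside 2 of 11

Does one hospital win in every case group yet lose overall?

Severe: Memorial 18/34 = 52.9%, Riverside 9/21 = 42.9% → Memorial
Mild: Memorial 9/13 = 69.2%, Riverside 83/145 = 57.2% → Memorial
Critical: Memorial 29/88 = 33.0%, Riverside 2/11 = 18.2% → Memorial
Overall: Memorial 56/135 = 41.5%, Riverside 94/177 = 53.1% → Riverside
Memorial wins each case group but Riverside wins overall — the comparison reverses. Memorial's patients skew toward critical, which has a lower base rate.

Yes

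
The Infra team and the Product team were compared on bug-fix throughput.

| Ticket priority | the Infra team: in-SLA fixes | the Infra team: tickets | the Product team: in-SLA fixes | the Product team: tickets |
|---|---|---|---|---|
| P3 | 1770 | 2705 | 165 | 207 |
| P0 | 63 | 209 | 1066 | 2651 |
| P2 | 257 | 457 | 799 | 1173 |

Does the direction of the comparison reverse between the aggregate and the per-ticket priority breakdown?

P3: the Infra team 1770/2705 = 65.4%, the Product team 165/207 = 79.7% → the Product team
P0: the Infra team 63/209 = 30.1%, the Product team 1066/2651 = 40.2% → the Product team
P2: the Infra team 257/457 = 56.2%, the Product team 799/1173 = 68.1% → the Product team
Overall: the Infra team 2090/3371 = 62.0%, the Product team 2030/4031 = 50.4% → the Infra team
The Product team wins each ticket group but the Infra team wins overall — the comparison reverses. The Product team's tickets skew toward P0, which has a lower base rate.

Yes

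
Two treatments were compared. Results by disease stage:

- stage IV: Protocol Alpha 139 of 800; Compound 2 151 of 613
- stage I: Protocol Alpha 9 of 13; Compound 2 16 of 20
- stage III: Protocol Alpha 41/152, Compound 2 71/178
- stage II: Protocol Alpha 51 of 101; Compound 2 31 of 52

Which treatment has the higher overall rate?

Compound 2

Stage IV: Protocol Alpha 139/800 = 17.4%, Compound 2 151/613 = 24.6% → Compound 2
Stage I: Protocol Alpha 9/13 = 69.2%, Compound 2 16/20 = 80.0% → Compound 2
Stage III: Protocol Alpha 41/152 = 27.0%, Compound 2 71/178 = 39.9% → Compound 2
Stage II: Protocol Alpha 51/101 = 50.5%, Compound 2 31/52 = 59.6% → Compound 2
Overall: Protocol Alpha 240/1066 = 22.5%, Compound 2 269/863 = 31.2% → Compound 2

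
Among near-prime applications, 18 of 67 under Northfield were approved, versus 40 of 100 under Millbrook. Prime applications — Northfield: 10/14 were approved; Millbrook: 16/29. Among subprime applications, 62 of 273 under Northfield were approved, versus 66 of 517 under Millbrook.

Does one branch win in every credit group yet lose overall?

Near-prime: Northfield 18/67 = 26.9%, Millbrook 40/100 = 40.0% → Millbrook
Prime: Northfield 10/14 = 71.4%, Millbrook 16/29 = 55.2% → Northfield
Subprime: Northfield 62/273 = 22.7%, Millbrook 66/517 = 12.8% → Northfield
Overall: Northfield 90/354 = 25.4%, Millbrook 122/646 = 18.9% → Northfield
Neither sweeps: Northfield wins 2 of 3 groups, Millbrook wins 1. Northfield wins overall but not every group — no Simpson reversal.

No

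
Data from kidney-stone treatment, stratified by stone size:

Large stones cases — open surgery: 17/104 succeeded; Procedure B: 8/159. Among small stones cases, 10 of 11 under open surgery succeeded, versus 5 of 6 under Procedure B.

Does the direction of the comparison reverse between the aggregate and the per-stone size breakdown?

No

Large stones: open surgery 17/104 = 16.3%, Procedure B 8/159 = 5.0% → open surgery
Small stones: open surgery 10/11 = 90.9%, Procedure B 5/6 = 83.3% → open surgery
Overall: open surgery 27/115 = 23.5%, Procedure B 13/165 = 7.9% → open surgery
Open surgery wins overall and in every stone group — no reversal.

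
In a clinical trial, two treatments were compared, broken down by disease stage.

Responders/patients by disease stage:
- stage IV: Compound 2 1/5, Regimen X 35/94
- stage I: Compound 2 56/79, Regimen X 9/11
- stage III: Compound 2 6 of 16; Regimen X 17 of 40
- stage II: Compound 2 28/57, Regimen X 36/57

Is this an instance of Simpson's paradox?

Yes

Stage IV: Compound 2 1/5 = 20.0%, Regimen X 35/94 = 37.2% → Regimen X
Stage I: Compound 2 56/79 = 70.9%, Regimen X 9/11 = 81.8% → Regimen X
Stage III: Compound 2 6/16 = 37.5%, Regimen X 17/40 = 42.5% → Regimen X
Stage II: Compound 2 28/57 = 49.1%, Regimen X 36/57 = 63.2% → Regimen X
Overall: Compound 2 91/157 = 58.0%, Regimen X 97/202 = 48.0% → Compound 2
Regimen X wins each disease group but Compound 2 wins overall — the comparison reverses. Regimen X's patients skew toward stage IV, which has a lower base rate.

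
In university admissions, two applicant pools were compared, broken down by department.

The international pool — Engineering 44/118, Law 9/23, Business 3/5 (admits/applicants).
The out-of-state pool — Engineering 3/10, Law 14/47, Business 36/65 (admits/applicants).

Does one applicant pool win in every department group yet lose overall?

Engineering: the international pool 44/118 = 37.3%, the out-of-state pool 3/10 = 30.0% → the international pool
Law: the international pool 9/23 = 39.1%, the out-of-state pool 14/47 = 29.8% → the international pool
Business: the international pool 3/5 = 60.0%, the out-of-state pool 36/65 = 55.4% → the international pool
Overall: the international pool 56/146 = 38.4%, the out-of-state pool 53/122 = 43.4% → the out-of-state pool
The international pool wins each department group but the out-of-state pool wins overall — the comparison reverses. The international pool's applicants skew toward Engineering, which has a lower base rate.

Yes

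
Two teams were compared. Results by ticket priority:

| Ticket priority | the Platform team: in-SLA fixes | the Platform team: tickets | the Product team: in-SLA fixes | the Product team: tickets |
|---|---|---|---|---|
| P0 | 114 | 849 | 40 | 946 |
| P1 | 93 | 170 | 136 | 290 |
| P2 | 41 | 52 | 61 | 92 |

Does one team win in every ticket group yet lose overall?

P0: the Platform team 114/849 = 13.4%, the Product team 40/946 = 4.2% → the Platform team
P1: the Platform team 93/170 = 54.7%, the Product team 136/290 = 46.9% → the Platform team
P2: the Platform team 41/52 = 78.8%, the Product team 61/92 = 66.3% → the Platform team
Overall: the Platform team 248/1071 = 23.2%, the Product team 237/1328 = 17.8% → the Platform team
The Platform team wins overall and in every ticket group — no reversal.

No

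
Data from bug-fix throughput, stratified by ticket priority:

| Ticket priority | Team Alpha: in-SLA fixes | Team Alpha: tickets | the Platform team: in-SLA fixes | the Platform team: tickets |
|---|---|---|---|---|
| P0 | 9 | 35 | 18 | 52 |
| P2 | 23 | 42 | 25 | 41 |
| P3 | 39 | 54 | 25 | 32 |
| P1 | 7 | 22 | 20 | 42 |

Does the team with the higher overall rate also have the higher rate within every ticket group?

P0: Team Alpha 9/35 = 25.7%, the Platform team 18/52 = 34.6% → the Platform team
P2: Team Alpha 23/42 = 54.8%, the Platform team 25/41 = 61.0% → the Platform team
P3: Team Alpha 39/54 = 72.2%, the Platform team 25/32 = 78.1% → the Platform team
P1: Team Alpha 7/22 = 31.8%, the Platform team 20/42 = 47.6% → the Platform team
Overall: Team Alpha 78/153 = 51.0%, the Platform team 88/167 = 52.7% → the Platform team
The Platform team wins overall and in every ticket group — no reversal.

Yes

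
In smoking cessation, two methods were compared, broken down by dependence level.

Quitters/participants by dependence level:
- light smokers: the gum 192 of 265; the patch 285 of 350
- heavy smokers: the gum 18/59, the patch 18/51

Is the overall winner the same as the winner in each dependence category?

Yes

Light smokers: the gum 192/265 = 72.5%, the patch 285/350 = 81.4% → the patch
Heavy smokers: the gum 18/59 = 30.5%, the patch 18/51 = 35.3% → the patch
Overall: the gum 210/324 = 64.8%, the patch 303/401 = 75.6% → the patch
The patch wins overall and in every dependence group — no reversal.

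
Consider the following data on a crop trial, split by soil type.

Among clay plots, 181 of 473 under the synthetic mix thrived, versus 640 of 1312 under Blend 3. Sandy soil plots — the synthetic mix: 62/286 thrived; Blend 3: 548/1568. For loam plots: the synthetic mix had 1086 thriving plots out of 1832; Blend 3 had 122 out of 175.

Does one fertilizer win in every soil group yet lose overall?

Yes

Clay: the synthetic mix 181/473 = 38.3%, Blend 3 640/1312 = 48.8% → Blend 3
Sandy soil: the synthetic mix 62/286 = 21.7%, Blend 3 548/1568 = 34.9% → Blend 3
Loam: the synthetic mix 1086/1832 = 59.3%, Blend 3 122/175 = 69.7% → Blend 3
Overall: the synthetic mix 1329/2591 = 51.3%, Blend 3 1310/3055 = 42.9% → the synthetic mix
Blend 3 wins each soil group but the synthetic mix wins overall — the comparison reverses. Blend 3's plots skew toward sandy soil, which has a lower base rate.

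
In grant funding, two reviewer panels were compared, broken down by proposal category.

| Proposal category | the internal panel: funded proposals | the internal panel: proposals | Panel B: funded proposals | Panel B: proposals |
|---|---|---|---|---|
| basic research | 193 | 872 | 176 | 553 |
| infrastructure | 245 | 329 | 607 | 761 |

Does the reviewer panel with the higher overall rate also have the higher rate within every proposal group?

Yes

Basic research: the internal panel 193/872 = 22.1%, Panel B 176/553 = 31.8% → Panel B
Infrastructure: the internal panel 245/329 = 74.5%, Panel B 607/761 = 79.8% → Panel B
Overall: the internal panel 438/1201 = 36.5%, Panel B 783/1314 = 59.6% → Panel B
Panel B wins overall and in every proposal group — no reversal.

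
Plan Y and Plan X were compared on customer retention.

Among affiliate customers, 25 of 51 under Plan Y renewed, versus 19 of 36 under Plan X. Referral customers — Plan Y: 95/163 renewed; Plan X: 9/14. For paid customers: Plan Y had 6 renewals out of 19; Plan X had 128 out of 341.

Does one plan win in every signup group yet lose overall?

Yes

Affiliate: Plan Y 25/51 = 49.0%, Plan X 19/36 = 52.8% → Plan X
Referral: Plan Y 95/163 = 58.3%, Plan X 9/14 = 64.3% → Plan X
Paid: Plan Y 6/19 = 31.6%, Plan X 128/341 = 37.5% → Plan X
Overall: Plan Y 126/233 = 54.1%, Plan X 156/391 = 39.9% → Plan Y
Plan X wins each signup group but Plan Y wins overall — the comparison reverses. Plan X's customers skew toward paid, which has a lower base rate.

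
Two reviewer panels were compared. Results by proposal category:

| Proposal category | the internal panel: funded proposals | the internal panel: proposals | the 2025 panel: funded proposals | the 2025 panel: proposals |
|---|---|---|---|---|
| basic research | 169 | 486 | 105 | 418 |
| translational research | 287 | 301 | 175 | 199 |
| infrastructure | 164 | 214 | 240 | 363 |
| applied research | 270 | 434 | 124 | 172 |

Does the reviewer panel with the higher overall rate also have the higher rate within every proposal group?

Basic research: the internal panel 169/486 = 34.8%, the 2025 panel 105/418 = 25.1% → the internal panel
Translational research: the internal panel 287/301 = 95.3%, the 2025 panel 175/199 = 87.9% → the internal panel
Infrastructure: the internal panel 164/214 = 76.6%, the 2025 panel 240/363 = 66.1% → the internal panel
Applied research: the internal panel 270/434 = 62.2%, the 2025 panel 124/172 = 72.1% → the 2025 panel
Overall: the internal panel 890/1435 = 62.0%, the 2025 panel 644/1152 = 55.9% → the internal panel
Neither sweeps: the internal panel wins 3 of 4 groups, the 2025 panel wins 1. The internal panel wins overall but not every group — no Simpson reversal.

No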